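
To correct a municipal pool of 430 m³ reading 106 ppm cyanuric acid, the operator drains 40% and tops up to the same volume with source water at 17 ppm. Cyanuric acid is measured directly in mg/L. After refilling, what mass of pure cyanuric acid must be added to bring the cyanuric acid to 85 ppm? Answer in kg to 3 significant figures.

6.28 kg

Volume: 430 m³ = 430,000 L.
After draining 40% and refilling: 106 × 0.60 + 17 × 0.40 = 70.4 ppm.
Deficit to target: 85 − 70.4 = 14.6 mg/L.
Mass: 14.6 mg/L × 430,000 L = 6278 g cyanuric acid.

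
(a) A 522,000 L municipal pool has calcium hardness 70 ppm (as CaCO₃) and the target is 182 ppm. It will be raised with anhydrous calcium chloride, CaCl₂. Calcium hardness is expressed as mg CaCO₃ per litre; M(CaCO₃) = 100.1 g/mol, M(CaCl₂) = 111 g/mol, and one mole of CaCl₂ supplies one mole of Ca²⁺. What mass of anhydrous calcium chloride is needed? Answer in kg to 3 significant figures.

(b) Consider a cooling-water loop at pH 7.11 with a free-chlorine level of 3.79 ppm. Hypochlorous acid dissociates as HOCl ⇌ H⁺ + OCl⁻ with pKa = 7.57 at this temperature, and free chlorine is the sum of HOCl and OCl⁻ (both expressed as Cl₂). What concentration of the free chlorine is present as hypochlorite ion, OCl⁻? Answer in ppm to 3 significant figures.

(a) Hardness to add: (182 − 70) = 112 mg/L as CaCO₃ × 522,000 L = 58,460 g as CaCO₃.
(a) Moles of Ca²⁺ (1 mol Ca²⁺ ≡ 1 mol CaCO₃): 58,460 / 100.1 g/mol = 584.1 mol.
(a) Mass of CaCl₂: 584.1 × 111 = 64,830 g.

(b) [OCl⁻]/[HOCl] = 10^(pH − pKa) = 10^(7.11 − 7.57) = 10^-0.46 = 0.3467.
(b) Fraction as HOCl = 1 / (1 + 0.3467) = 0.7425.
(b) OCl⁻ = (1 − 0.7425) × 3.79 ppm = 0.9758 ppm.

(a) 64.8 kg; (b) 0.976 ppm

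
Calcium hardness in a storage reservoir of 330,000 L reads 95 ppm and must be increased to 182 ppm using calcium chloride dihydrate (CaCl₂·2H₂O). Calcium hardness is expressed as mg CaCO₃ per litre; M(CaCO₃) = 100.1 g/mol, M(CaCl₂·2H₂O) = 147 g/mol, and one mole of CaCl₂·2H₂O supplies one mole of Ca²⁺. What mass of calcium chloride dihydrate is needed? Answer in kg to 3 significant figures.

Hardness to add: (182 − 95) = 87 mg/L as CaCO₃ × 330,000 L = 28,710 g as CaCO₃.
Moles of Ca²⁺ (1 mol Ca²⁺ ≡ 1 mol CaCO₃): 28,710 / 100.1 g/mol = 286.8 mol.
Mass of CaCl₂·2H₂O: 286.8 × 147 = 42,160 g.

42.2 kg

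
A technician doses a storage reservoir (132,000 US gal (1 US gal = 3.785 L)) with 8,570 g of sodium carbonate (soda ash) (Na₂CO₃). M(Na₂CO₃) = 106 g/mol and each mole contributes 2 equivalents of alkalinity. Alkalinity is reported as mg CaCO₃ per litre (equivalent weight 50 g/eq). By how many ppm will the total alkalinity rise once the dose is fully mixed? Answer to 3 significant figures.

Volume: 132,000 US gal × 3.785 L/gal = 499,620 L.
Moles of Na₂CO₃: 8,570 g ÷ 106 g/mol = 80.85 mol → 161.7 eq of alkalinity.
As CaCO₃: 161.7 eq × 50 g/eq = 8085 g.
Rise: 8085 g / 499,620 L × 1000 = 16.18 mg/L.

16.2 ppm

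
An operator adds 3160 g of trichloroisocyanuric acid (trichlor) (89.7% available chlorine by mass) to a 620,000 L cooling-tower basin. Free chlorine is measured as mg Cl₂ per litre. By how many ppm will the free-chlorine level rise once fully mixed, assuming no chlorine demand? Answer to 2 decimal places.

4.57 ppm

Available chlorine delivered: 3160 g × 0.897 = 2835 g as Cl₂.
Concentration rise: 2835 g / 620,000 L = 4.572 mg/L = 4.57 ppm.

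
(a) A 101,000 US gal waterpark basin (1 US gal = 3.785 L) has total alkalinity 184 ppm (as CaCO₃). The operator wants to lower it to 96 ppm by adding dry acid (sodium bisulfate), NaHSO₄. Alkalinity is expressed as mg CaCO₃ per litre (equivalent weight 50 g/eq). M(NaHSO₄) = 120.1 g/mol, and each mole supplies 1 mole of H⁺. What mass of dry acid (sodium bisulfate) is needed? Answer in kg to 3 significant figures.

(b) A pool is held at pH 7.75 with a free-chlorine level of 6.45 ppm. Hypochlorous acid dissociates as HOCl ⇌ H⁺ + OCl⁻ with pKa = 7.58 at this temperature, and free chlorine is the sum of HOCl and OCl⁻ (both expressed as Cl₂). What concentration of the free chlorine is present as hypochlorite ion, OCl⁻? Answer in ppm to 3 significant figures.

(a) Volume: 101,000 US gal × 3.785 L/gal = 382,285 L.
(a) Alkalinity to neutralize: (184 − 96) = 88 mg/L as CaCO₃ × 382,285 L = 33,640 g as CaCO₃.
(a) Equivalents of H⁺ required: 33,640 ÷ 50 g/eq = 672.8 eq = 672.8 mol NaHSO₄.
(a) Mass of NaHSO₄: 672.8 × 120.1 = 80,810 g.

(b) [OCl⁻]/[HOCl] = 10^(pH − pKa) = 10^(7.75 − 7.58) = 10^0.17 = 1.479.
(b) Fraction as HOCl = 1 / (1 + 1.479) = 0.4034.
(b) OCl⁻ = (1 − 0.4034) × 6.45 ppm = 3.848 ppm.

(a) 80.8 kg; (b) 3.85 ppm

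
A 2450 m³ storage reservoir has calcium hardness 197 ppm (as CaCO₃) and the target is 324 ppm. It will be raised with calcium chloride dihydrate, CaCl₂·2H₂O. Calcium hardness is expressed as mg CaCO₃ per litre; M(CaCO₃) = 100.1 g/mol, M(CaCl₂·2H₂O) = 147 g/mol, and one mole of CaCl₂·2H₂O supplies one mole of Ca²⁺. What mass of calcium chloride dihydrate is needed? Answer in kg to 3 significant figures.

Volume: 2450 m³ = 2,450,000 L.
Hardness to add: (324 − 197) = 127 mg/L as CaCO₃ × 2,450,000 L = 311,200 g as CaCO₃.
Moles of Ca²⁺ (1 mol Ca²⁺ ≡ 1 mol CaCO₃): 311,200 / 100.1 g/mol = 3108 mol.
Mass of CaCl₂·2H₂O: 3108 × 147 = 456,900 g.

457 kg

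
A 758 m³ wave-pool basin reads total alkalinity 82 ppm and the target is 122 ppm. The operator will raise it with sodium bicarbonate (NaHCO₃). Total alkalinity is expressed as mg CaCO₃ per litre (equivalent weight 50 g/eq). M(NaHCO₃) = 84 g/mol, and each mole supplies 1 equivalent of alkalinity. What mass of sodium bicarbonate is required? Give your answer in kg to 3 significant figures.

50.9 kg

Volume: 758 m³ = 758,000 L.
Alkalinity to add: (122 − 82) = 40 mg/L as CaCO₃ × 758,000 L = 30,320 g as CaCO₃.
Equivalents: 30,320 g ÷ 50 g/eq = 606.4 eq.
NaHCO₃ supplies 1 eq per mole → 606.4 mol.
Mass: 606.4 mol × 84 g/mol = 50,940 g.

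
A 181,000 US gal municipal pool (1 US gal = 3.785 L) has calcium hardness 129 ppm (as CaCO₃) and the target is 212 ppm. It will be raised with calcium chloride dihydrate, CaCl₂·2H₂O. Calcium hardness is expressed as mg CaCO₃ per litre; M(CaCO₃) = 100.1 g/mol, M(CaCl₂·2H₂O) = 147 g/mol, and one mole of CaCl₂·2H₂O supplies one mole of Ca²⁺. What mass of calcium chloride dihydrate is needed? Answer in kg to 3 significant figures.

83.5 kg

Volume: 181,000 US gal × 3.785 L/gal = 685,085 L.
Hardness to add: (212 − 129) = 83 mg/L as CaCO₃ × 685,085 L = 56,860 g as CaCO₃.
Moles of Ca²⁺ (1 mol Ca²⁺ ≡ 1 mol CaCO₃): 56,860 / 100.1 g/mol = 568.1 mol.
Mass of CaCl₂·2H₂O: 568.1 × 147 = 83,500 g.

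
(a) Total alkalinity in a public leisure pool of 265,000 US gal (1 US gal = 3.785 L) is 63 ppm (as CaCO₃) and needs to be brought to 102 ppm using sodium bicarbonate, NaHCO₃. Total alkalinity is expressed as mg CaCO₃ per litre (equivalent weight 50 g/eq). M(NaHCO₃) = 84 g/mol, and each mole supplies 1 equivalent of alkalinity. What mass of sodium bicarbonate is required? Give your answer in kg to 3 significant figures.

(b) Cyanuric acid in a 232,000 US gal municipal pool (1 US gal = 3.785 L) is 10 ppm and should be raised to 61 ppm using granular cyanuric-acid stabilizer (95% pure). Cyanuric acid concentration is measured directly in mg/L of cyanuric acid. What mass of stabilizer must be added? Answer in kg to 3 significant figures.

(a) Volume: 265,000 US gal × 3.785 L/gal = 1,003,025 L.
(a) Alkalinity to add: (102 − 63) = 39 mg/L as CaCO₃ × 1,003,025 L = 39,120 g as CaCO₃.
(a) Equivalents: 39,120 g ÷ 50 g/eq = 782.4 eq.
(a) NaHCO₃ supplies 1 eq per mole → 782.4 mol.
(a) Mass: 782.4 mol × 84 g/mol = 65,720 g.

(b) Volume: 232,000 US gal × 3.785 L/gal = 878,120 L.
(b) CYA to add: (61 − 10) = 51 mg/L × 878,120 L = 44,780 g cyanuric acid.
(b) At 95% purity: 44,780 / 0.95 = 47,140 g product.

(a) 65.7 kg; (b) 47.1 kg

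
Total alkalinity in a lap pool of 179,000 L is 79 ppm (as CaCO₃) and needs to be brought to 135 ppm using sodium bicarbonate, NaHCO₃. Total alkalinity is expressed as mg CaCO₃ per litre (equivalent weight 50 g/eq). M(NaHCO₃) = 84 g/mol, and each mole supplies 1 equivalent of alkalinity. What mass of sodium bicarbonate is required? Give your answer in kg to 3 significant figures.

Alkalinity to add: (135 − 79) = 56 mg/L as CaCO₃ × 179,000 L = 10,020 g as CaCO₃.
Equivalents: 10,020 g ÷ 50 g/eq = 200.5 eq.
NaHCO₃ supplies 1 eq per mole → 200.5 mol.
Mass: 200.5 mol × 84 g/mol = 16,840 g.

16.8 kg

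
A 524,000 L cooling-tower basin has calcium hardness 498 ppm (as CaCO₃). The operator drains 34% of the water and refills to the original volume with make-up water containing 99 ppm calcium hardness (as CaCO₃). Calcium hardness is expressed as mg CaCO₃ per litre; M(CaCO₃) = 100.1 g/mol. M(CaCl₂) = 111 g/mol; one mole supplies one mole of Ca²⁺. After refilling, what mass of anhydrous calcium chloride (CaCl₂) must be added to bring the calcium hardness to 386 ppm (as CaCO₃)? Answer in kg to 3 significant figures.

13.7 kg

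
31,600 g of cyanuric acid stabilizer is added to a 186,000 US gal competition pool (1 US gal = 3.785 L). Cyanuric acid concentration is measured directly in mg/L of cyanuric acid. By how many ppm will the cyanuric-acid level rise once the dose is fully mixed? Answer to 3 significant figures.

Volume: 186,000 US gal × 3.785 L/gal = 704,010 L.
Rise: 31,600 g / 704,010 L × 1000 = 44.89 mg/L.

44.9 ppm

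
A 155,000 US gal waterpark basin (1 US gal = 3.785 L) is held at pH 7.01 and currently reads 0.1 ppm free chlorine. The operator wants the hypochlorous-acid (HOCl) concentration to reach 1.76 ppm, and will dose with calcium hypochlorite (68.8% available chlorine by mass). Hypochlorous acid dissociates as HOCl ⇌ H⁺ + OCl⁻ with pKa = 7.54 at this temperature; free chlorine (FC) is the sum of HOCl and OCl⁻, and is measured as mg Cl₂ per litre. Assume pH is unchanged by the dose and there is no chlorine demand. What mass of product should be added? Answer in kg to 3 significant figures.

Volume: 155,000 US gal × 3.785 L/gal = 586,675 L.
[OCl⁻]/[HOCl] = 10^(pH − pKa) = 10^(7.01 − 7.54) = 0.2951; fraction as HOCl = 1/(1 + 0.2951) = 0.7721.
Free chlorine required for 1.76 ppm HOCl: 1.76 / 0.7721 = 2.279 ppm.
FC to add: 2.279 − 0.1 = 2.179 mg/L as Cl₂.
Cl₂ equivalent: 2.179 mg/L × 586,675 L = 1279 g.
Product at 68.8% available Cl: 1279 / 0.688 = 1858 g.

1.86 kg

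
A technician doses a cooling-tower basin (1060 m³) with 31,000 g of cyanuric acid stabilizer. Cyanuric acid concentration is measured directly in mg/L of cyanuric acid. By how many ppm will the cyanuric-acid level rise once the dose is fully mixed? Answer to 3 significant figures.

29.2 ppm

Volume: 1060 m³ = 1,060,000 L.
Rise: 31,000 g / 1,060,000 L × 1000 = 29.25 mg/L.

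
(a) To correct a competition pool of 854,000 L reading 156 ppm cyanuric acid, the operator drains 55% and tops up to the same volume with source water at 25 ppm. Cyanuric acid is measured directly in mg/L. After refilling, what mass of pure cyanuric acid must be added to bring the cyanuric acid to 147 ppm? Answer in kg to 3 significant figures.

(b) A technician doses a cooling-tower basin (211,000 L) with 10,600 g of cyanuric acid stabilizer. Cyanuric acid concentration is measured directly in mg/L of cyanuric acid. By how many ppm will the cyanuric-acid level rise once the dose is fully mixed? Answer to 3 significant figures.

(a) After draining 55% and refilling: 156 × 0.45 + 25 × 0.55 = 83.95 ppm.
(a) Deficit to target: 147 − 83.95 = 63.05 mg/L.
(a) Mass: 63.05 mg/L × 854,000 L = 53,840 g cyanuric acid.

(b) Rise: 10,600 g / 211,000 L × 1000 = 50.24 mg/L.

(a) 53.8 kg; (b) 50.2 ppm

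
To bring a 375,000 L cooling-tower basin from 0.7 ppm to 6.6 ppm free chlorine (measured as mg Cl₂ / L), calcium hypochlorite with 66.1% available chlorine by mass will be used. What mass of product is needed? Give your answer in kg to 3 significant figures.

Chlorine deficit: 6.6 − 0.7 = 5.9 ppm = 5.9 mg/L as Cl₂.
Cl₂ equivalent needed: 5.9 mg/L × 375,000 L = 2,212,000 mg = 2212 g.
Product at 66.1% available chlorine: 2212 / 0.661 = 3347 g.

3.35 kg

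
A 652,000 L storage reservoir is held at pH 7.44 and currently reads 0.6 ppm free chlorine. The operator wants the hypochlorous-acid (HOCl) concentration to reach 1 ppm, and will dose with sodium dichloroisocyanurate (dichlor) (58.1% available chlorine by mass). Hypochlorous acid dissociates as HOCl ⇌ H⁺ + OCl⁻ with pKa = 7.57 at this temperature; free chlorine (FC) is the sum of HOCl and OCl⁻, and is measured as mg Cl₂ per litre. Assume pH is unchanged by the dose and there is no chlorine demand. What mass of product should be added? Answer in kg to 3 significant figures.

1.28 kg

[OCl⁻]/[HOCl] = 10^(pH − pKa) = 10^(7.44 − 7.57) = 0.7413; fraction as HOCl = 1/(1 + 0.7413) = 0.5743.
Free chlorine required for 1 ppm HOCl: 1 / 0.5743 = 1.741 ppm.
FC to add: 1.741 − 0.6 = 1.141 mg/L as Cl₂.
Cl₂ equivalent: 1.141 mg/L × 652,000 L = 744.1 g.
Product at 58.1% available Cl: 744.1 / 0.581 = 1281 g.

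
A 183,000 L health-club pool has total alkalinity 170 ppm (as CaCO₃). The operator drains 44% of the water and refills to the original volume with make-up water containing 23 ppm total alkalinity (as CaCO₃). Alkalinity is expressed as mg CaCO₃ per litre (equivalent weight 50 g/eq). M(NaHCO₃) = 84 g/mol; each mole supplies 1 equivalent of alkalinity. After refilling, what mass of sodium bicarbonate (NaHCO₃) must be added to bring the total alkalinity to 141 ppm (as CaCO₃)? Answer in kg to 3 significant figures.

11.0 kg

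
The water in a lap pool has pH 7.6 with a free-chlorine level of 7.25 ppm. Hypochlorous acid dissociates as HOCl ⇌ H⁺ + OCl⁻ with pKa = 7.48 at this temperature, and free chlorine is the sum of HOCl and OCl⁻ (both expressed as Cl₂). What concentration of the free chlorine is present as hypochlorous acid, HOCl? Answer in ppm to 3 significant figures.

[OCl⁻]/[HOCl] = 10^(pH − pKa) = 10^(7.6 − 7.48) = 10^0.12 = 1.318.
Fraction as HOCl = 1 / (1 + 1.318) = 0.4314.
HOCl = 0.4314 × 7.25 ppm = 3.127 ppm.

3.13 ppm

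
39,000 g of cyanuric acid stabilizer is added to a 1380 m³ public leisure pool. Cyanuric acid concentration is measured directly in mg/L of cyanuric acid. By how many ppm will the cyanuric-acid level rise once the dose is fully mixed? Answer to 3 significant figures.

Volume: 1380 m³ = 1,380,000 L.
Rise: 39,000 g / 1,380,000 L × 1000 = 28.26 mg/L.

28.3 ppm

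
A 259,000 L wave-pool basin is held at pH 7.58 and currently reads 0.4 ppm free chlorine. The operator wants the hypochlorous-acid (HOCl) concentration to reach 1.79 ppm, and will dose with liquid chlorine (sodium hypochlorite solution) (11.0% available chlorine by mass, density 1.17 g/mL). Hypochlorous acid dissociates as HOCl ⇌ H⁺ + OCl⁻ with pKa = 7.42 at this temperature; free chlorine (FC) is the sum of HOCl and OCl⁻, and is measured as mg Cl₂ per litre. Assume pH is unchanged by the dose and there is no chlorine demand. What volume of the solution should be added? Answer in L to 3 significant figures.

[OCl⁻]/[HOCl] = 10^(pH − pKa) = 10^(7.58 − 7.42) = 1.445; fraction as HOCl = 1/(1 + 1.445) = 0.4089.
Free chlorine required for 1.79 ppm HOCl: 1.79 / 0.4089 = 4.377 ppm.
FC to add: 4.377 − 0.4 = 3.977 mg/L as Cl₂.
Cl₂ equivalent: 3.977 mg/L × 259,000 L = 1030 g.
Product at 11.0% available Cl: 1030 / 0.11 = 9365 g.
Volume: 9365 g ÷ 1.17 g/mL = 8004 mL.

8.00 L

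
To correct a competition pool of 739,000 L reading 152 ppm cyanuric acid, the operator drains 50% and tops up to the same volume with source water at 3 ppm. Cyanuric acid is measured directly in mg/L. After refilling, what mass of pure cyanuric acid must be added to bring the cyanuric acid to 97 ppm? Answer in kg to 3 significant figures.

After draining 50% and refilling: 152 × 0.50 + 3 × 0.50 = 77.5 ppm.
Deficit to target: 97 − 77.5 = 19.5 mg/L.
Mass: 19.5 mg/L × 739,000 L = 14,410 g cyanuric acid.

14.4 kg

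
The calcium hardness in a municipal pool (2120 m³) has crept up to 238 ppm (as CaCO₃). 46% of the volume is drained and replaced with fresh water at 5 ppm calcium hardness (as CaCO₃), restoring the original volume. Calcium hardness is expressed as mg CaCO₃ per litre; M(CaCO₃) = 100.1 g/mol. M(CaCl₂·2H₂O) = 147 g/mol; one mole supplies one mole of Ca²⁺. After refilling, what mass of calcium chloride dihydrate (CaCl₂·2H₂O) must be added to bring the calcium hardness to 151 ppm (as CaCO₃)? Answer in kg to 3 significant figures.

Volume: 2120 m³ = 2,120,000 L.
After draining 46% and refilling: 238 × 0.54 + 5 × 0.46 = 130.82 ppm.
Deficit to target: 151 − 130.82 = 20.18 mg/L.
As CaCO₃: 20.18 mg/L × 2,120,000 L = 42,780 g; ÷ 100.1 = 427.4 mol Ca²⁺.
Mass: 427.4 × 147 = 62,830 g.

62.8 kg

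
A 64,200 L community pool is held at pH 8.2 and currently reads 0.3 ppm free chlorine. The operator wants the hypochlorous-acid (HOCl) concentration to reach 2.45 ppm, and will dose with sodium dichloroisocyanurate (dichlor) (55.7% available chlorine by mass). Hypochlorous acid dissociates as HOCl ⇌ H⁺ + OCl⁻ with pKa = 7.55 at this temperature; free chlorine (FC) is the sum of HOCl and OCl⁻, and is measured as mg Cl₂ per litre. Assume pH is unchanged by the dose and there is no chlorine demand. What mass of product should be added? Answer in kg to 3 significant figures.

1.51 kg

[OCl⁻]/[HOCl] = 10^(pH − pKa) = 10^(8.2 − 7.55) = 4.467; fraction as HOCl = 1/(1 + 4.467) = 0.1829.
Free chlorine required for 2.45 ppm HOCl: 2.45 / 0.1829 = 13.39 ppm.
FC to add: 13.39 − 0.3 = 13.09 mg/L as Cl₂.
Cl₂ equivalent: 13.09 mg/L × 64,200 L = 840.6 g.
Product at 55.7% available Cl: 840.6 / 0.557 = 1509 g.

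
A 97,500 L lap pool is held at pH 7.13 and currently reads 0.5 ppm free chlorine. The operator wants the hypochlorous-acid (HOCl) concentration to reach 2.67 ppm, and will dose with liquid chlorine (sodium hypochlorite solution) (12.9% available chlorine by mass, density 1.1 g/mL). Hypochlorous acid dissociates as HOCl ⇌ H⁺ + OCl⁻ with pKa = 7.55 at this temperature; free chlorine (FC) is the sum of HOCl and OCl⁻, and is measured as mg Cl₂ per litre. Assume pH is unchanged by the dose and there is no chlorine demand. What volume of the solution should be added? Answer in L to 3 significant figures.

[OCl⁻]/[HOCl] = 10^(pH − pKa) = 10^(7.13 − 7.55) = 0.3802; fraction as HOCl = 1/(1 + 0.3802) = 0.7245.
Free chlorine required for 2.67 ppm HOCl: 2.67 / 0.7245 = 3.685 ppm.
FC to add: 3.685 − 0.5 = 3.185 mg/L as Cl₂.
Cl₂ equivalent: 3.185 mg/L × 97,500 L = 310.5 g.
Product at 12.9% available Cl: 310.5 / 0.129 = 2407 g.
Volume: 2407 g ÷ 1.1 g/mL = 2188 mL.

2.19 L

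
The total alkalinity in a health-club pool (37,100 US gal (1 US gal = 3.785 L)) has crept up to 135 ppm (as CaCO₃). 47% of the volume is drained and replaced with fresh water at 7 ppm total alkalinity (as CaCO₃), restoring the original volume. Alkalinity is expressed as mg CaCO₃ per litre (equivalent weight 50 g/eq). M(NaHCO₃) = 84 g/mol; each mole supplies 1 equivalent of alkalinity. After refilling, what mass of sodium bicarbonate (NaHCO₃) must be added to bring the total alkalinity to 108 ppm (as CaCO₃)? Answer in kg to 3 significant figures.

7.82 kg

Volume: 37,100 US gal × 3.785 L/gal = 140,424 L.
After draining 47% and refilling: 135 × 0.53 + 7 × 0.47 = 74.84 ppm.
Deficit to target: 108 − 74.84 = 33.16 mg/L.
As CaCO₃: 33.16 mg/L × 140,424 L = 4656 g; ÷ 50 g/eq ÷ 1 = 93.13 mol NaHCO₃.
Mass: 93.13 × 84 = 7823 g.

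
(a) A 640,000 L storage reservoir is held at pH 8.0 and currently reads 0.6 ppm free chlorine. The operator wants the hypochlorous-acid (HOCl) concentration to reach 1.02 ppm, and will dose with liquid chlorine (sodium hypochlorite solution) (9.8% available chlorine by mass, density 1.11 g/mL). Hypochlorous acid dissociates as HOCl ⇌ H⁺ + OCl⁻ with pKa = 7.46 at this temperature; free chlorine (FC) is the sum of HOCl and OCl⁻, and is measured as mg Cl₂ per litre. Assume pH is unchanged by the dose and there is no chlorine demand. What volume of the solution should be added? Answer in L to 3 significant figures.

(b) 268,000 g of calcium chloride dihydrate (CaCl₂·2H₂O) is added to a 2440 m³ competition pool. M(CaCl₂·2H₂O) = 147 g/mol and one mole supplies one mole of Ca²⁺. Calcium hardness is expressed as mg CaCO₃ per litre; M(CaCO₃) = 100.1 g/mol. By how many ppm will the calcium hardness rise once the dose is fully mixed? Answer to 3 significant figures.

(a) [OCl⁻]/[HOCl] = 10^(pH − pKa) = 10^(8.0 − 7.46) = 3.467; fraction as HOCl = 1/(1 + 3.467) = 0.2238.
(a) Free chlorine required for 1.02 ppm HOCl: 1.02 / 0.2238 = 4.557 ppm.
(a) FC to add: 4.557 − 0.6 = 3.957 mg/L as Cl₂.
(a) Cl₂ equivalent: 3.957 mg/L × 640,000 L = 2532 g.
(a) Product at 9.8% available Cl: 2532 / 0.098 = 25,840 g.
(a) Volume: 25,840 g ÷ 1.11 g/mL = 23,280 mL.

(b) Volume: 2440 m³ = 2,440,000 L.
(b) Moles of Ca²⁺: 268,000 g ÷ 147 g/mol = 1823 mol.
(b) As CaCO₃: 1823 mol × 100.1 g/mol = 182,500 g.
(b) Rise: 182,500 g / 2,440,000 L × 1000 = 74.79 mg/L.

(a) 23.3 L; (b) 74.8 ppm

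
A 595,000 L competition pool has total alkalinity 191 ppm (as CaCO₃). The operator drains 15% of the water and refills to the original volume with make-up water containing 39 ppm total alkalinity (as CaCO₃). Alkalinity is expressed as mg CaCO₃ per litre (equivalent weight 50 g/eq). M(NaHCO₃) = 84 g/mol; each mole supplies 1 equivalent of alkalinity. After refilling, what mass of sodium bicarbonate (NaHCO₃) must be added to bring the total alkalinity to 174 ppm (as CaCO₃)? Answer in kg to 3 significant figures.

5.80 kg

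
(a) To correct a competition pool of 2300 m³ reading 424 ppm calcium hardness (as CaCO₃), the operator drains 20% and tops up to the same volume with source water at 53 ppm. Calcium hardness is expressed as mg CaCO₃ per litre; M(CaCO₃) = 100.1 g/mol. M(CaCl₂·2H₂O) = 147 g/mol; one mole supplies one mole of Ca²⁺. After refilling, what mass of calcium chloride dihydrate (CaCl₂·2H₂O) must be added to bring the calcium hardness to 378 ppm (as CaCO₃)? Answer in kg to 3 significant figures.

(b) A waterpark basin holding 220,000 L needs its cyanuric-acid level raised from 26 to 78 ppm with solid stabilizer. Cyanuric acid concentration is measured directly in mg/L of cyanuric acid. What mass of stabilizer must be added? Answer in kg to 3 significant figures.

(a) 95.2 kg; (b) 11.4 kg

(a) Volume: 2300 m³ = 2,300,000 L.
(a) After draining 20% and refilling: 424 × 0.80 + 53 × 0.20 = 349.8 ppm.
(a) Deficit to target: 378 − 349.8 = 28.2 mg/L.
(a) As CaCO₃: 28.2 mg/L × 2,300,000 L = 64,860 g; ÷ 100.1 = 648 mol Ca²⁺.
(a) Mass: 648 × 147 = 95,250 g.

(b) CYA to add: (78 − 26) = 52 mg/L × 220,000 L = 11,440 g cyanuric acid.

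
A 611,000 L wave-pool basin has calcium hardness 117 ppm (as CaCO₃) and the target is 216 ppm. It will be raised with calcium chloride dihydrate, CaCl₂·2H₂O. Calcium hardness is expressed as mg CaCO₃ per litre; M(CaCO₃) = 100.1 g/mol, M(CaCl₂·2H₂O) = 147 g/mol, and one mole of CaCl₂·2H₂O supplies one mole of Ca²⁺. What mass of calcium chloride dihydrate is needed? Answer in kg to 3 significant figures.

88.8 kg

Hardness to add: (216 − 117) = 99 mg/L as CaCO₃ × 611,000 L = 60,490 g as CaCO₃.
Moles of Ca²⁺ (1 mol Ca²⁺ ≡ 1 mol CaCO₃): 60,490 / 100.1 g/mol = 604.3 mol.
Mass of CaCl₂·2H₂O: 604.3 × 147 = 88,830 g.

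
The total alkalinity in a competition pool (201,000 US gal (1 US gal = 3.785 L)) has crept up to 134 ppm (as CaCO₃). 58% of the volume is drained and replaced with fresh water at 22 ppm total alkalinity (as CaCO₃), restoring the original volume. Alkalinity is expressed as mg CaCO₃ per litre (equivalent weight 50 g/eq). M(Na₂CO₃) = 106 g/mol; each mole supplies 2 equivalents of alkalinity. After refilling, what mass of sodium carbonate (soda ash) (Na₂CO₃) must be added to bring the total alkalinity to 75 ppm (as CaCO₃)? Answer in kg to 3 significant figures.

4.81 kg

Volume: 201,000 US gal × 3.785 L/gal = 760,785 L.
After draining 58% and refilling: 134 × 0.42 + 22 × 0.58 = 69.04 ppm.
Deficit to target: 75 − 69.04 = 5.96 mg/L.
As CaCO₃: 5.96 mg/L × 760,785 L = 4534 g; ÷ 50 g/eq ÷ 2 = 45.34 mol Na₂CO₃.
Mass: 45.34 × 106 = 4806 g.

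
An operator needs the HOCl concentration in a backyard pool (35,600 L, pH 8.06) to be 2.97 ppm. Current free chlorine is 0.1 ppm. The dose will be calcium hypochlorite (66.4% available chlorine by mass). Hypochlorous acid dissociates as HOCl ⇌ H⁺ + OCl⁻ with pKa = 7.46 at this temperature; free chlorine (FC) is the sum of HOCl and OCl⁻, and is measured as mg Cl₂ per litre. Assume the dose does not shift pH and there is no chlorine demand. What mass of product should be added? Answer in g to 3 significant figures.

788 g

[OCl⁻]/[HOCl] = 10^(pH − pKa) = 10^(8.06 − 7.46) = 3.981; fraction as HOCl = 1/(1 + 3.981) = 0.2008.
Free chlorine required for 2.97 ppm HOCl: 2.97 / 0.2008 = 14.79 ppm.
FC to add: 14.79 − 0.1 = 14.69 mg/L as Cl₂.
Cl₂ equivalent: 14.69 mg/L × 35,600 L = 523.1 g.
Product at 66.4% available Cl: 523.1 / 0.664 = 787.8 g.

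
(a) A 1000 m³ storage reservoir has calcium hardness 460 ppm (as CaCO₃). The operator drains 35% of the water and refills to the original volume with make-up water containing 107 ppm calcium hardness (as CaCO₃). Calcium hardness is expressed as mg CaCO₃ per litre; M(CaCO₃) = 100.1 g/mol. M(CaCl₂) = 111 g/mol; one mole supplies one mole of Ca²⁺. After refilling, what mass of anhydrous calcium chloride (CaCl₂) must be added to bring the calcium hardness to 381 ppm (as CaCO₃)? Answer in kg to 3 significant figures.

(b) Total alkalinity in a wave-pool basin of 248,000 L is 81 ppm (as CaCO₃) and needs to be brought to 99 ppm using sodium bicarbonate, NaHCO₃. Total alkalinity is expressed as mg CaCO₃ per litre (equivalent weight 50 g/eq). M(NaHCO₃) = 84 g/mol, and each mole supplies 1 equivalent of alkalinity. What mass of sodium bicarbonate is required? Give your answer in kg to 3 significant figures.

(a) 49.4 kg; (b) 7.50 kg

(a) Volume: 1000 m³ = 1,000,000 L.
(a) After draining 35% and refilling: 460 × 0.65 + 107 × 0.35 = 336.45 ppm.
(a) Deficit to target: 381 − 336.45 = 44.55 mg/L.
(a) As CaCO₃: 44.55 mg/L × 1,000,000 L = 44,550 g; ÷ 100.1 = 445.1 mol Ca²⁺.
(a) Mass: 445.1 × 111 = 49,400 g.

(b) Alkalinity to add: (99 − 81) = 18 mg/L as CaCO₃ × 248,000 L = 4464 g as CaCO₃.
(b) Equivalents: 4464 g ÷ 50 g/eq = 89.28 eq.
(b) NaHCO₃ supplies 1 eq per mole → 89.28 mol.
(b) Mass: 89.28 mol × 84 g/mol = 7500 g.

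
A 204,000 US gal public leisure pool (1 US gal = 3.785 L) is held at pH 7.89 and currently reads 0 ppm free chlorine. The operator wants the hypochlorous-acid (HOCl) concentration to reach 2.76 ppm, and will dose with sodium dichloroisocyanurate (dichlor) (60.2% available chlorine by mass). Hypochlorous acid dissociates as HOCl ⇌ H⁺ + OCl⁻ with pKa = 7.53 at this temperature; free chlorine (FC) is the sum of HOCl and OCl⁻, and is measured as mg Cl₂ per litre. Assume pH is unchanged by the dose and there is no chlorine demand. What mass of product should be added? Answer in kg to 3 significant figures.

Volume: 204,000 US gal × 3.785 L/gal = 772,140 L.
[OCl⁻]/[HOCl] = 10^(pH − pKa) = 10^(7.89 − 7.53) = 2.291; fraction as HOCl = 1/(1 + 2.291) = 0.3039.
Free chlorine required for 2.76 ppm HOCl: 2.76 / 0.3039 = 9.083 ppm.
FC to add: 9.083 − 0 = 9.083 mg/L as Cl₂.
Cl₂ equivalent: 9.083 mg/L × 772,140 L = 7013 g.
Product at 60.2% available Cl: 7013 / 0.602 = 11,650 g.

11.6 kg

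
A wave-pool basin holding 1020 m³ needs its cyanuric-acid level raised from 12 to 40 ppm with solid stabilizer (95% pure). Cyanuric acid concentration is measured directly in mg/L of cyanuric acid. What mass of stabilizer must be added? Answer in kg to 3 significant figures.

Volume: 1020 m³ = 1,020,000 L.
CYA to add: (40 − 12) = 28 mg/L × 1,020,000 L = 28,560 g cyanuric acid.
At 95% purity: 28,560 / 0.95 = 30,060 g product.

30.1 kg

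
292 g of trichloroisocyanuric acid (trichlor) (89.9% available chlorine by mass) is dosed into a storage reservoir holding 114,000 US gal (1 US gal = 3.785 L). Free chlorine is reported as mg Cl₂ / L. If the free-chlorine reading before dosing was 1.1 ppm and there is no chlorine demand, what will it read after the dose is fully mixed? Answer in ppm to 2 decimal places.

Volume: 114,000 US gal × 3.785 L/gal = 431,490 L.
Available chlorine delivered: 292 g × 0.899 = 262.5 g as Cl₂.
Concentration rise: 262.5 g / 431,490 L = 0.6084 mg/L = 0.61 ppm.
Final FC: 1.1 + 0.61 = 1.71 ppm.

1.71 ppm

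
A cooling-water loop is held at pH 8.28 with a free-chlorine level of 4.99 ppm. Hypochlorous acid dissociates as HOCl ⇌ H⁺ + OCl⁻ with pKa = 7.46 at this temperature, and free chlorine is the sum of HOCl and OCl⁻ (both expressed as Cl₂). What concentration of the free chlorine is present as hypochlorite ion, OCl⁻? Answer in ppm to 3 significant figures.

4.33 ppm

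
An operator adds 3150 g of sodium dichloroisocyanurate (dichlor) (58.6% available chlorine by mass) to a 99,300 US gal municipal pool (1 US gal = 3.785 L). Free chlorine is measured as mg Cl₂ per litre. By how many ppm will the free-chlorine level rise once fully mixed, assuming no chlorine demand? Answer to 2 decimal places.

4.91 ppm

Volume: 99,300 US gal × 3.785 L/gal = 375,850 L.
Available chlorine delivered: 3150 g × 0.586 = 1846 g as Cl₂.
Concentration rise: 1846 g / 375,850 L = 4.911 mg/L = 4.91 ppm.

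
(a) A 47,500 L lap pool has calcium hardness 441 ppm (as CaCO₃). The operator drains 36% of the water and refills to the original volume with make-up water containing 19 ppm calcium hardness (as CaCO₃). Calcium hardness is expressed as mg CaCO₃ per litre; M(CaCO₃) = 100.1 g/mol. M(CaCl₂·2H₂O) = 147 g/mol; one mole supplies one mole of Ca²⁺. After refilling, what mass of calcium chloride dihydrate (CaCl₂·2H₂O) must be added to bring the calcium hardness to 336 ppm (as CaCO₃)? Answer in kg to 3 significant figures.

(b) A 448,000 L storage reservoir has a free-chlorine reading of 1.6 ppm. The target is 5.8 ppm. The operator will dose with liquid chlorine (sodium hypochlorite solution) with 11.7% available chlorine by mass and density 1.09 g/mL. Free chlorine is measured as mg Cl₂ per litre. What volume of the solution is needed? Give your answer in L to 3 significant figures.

(a) 3.27 kg; (b) 14.8 L

(a) After draining 36% and refilling: 441 × 0.64 + 19 × 0.36 = 289.08 ppm.
(a) Deficit to target: 336 − 289.08 = 46.92 mg/L.
(a) As CaCO₃: 46.92 mg/L × 47,500 L = 2229 g; ÷ 100.1 = 22.26 mol Ca²⁺.
(a) Mass: 22.26 × 147 = 3273 g.

(b) Chlorine deficit: 5.8 − 1.6 = 4.2 ppm = 4.2 mg/L as Cl₂.
(b) Cl₂ equivalent needed: 4.2 mg/L × 448,000 L = 1,882,000 mg = 1882 g.
(b) Product at 11.7% available chlorine: 1882 / 0.117 = 16,080 g.
(b) Volume at density 1.09 g/mL: 16,080 g ÷ 1.09 g/mL = 14,750 mL.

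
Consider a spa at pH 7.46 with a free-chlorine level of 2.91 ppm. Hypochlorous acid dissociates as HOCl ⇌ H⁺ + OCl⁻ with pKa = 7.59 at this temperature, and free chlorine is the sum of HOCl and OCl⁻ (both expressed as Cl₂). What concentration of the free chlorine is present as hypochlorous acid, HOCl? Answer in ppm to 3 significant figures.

[OCl⁻]/[HOCl] = 10^(pH − pKa) = 10^(7.46 − 7.59) = 10^-0.13 = 0.7413.
Fraction as HOCl = 1 / (1 + 0.7413) = 0.5743.
HOCl = 0.5743 × 2.91 ppm = 1.671 ppm.

1.67 ppm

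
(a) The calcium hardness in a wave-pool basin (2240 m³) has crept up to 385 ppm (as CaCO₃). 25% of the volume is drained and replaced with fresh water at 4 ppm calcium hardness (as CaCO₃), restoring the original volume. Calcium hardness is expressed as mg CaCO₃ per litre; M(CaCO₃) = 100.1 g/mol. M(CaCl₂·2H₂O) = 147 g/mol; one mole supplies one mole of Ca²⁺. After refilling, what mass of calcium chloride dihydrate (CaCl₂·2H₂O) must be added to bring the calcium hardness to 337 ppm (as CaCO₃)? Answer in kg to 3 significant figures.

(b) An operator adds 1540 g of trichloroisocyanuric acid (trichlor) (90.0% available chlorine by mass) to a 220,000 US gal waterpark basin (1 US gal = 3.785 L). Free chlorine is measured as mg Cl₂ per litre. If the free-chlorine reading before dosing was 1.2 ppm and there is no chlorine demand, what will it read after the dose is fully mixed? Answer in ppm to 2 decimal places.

(a) Volume: 2240 m³ = 2,240,000 L.
(a) After draining 25% and refilling: 385 × 0.75 + 4 × 0.25 = 289.75 ppm.
(a) Deficit to target: 337 − 289.75 = 47.25 mg/L.
(a) As CaCO₃: 47.25 mg/L × 2,240,000 L = 105,800 g; ÷ 100.1 = 1057 mol Ca²⁺.
(a) Mass: 1057 × 147 = 155,400 g.

(b) Volume: 220,000 US gal × 3.785 L/gal = 832,700 L.
(b) Available chlorine delivered: 1540 g × 0.9 = 1386 g as Cl₂.
(b) Concentration rise: 1386 g / 832,700 L = 1.664 mg/L = 1.66 ppm.
(b) Final FC: 1.2 + 1.66 = 2.86 ppm.

(a) 155 kg; (b) 2.86 ppm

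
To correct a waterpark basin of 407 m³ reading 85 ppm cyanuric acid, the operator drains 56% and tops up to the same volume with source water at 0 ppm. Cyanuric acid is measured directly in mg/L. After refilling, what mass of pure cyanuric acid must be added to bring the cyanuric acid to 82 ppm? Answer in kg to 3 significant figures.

Volume: 407 m³ = 407,000 L.
After draining 56% and refilling: 85 × 0.44 + 0 × 0.56 = 37.4 ppm.
Deficit to target: 82 − 37.4 = 44.6 mg/L.
Mass: 44.6 mg/L × 407,000 L = 18,150 g cyanuric acid.

18.2 kg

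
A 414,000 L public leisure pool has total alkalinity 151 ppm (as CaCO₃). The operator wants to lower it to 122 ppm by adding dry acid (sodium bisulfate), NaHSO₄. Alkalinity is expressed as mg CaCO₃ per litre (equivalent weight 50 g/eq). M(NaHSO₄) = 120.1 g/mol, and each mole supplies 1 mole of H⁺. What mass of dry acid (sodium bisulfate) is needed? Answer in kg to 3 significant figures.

28.8 kg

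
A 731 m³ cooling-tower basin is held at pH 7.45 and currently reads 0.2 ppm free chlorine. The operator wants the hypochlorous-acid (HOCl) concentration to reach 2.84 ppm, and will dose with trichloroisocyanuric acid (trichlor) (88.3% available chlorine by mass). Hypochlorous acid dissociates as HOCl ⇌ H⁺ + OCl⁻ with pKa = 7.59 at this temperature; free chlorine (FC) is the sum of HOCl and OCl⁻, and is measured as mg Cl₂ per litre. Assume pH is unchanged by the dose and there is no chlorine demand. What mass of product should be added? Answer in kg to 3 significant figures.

3.89 kg

Volume: 731 m³ = 731,000 L.
[OCl⁻]/[HOCl] = 10^(pH − pKa) = 10^(7.45 − 7.59) = 0.7244; fraction as HOCl = 1/(1 + 0.7244) = 0.5799.
Free chlorine required for 2.84 ppm HOCl: 2.84 / 0.5799 = 4.897 ppm.
FC to add: 4.897 − 0.2 = 4.697 mg/L as Cl₂.
Cl₂ equivalent: 4.697 mg/L × 731,000 L = 3434 g.
Product at 88.3% available Cl: 3434 / 0.883 = 3889 g.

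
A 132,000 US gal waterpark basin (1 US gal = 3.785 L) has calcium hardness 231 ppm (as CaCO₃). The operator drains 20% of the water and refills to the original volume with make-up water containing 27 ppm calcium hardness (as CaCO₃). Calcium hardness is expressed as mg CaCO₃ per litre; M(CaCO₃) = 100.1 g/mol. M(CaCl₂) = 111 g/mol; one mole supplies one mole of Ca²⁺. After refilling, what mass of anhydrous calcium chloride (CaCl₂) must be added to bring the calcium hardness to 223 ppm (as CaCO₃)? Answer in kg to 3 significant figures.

Volume: 132,000 US gal × 3.785 L/gal = 499,620 L.
After draining 20% and refilling: 231 × 0.80 + 27 × 0.20 = 190.2 ppm.
Deficit to target: 223 − 190.2 = 32.8 mg/L.
As CaCO₃: 32.8 mg/L × 499,620 L = 16,390 g; ÷ 100.1 = 163.7 mol Ca²⁺.
Mass: 163.7 × 111 = 18,170 g.

18.2 kg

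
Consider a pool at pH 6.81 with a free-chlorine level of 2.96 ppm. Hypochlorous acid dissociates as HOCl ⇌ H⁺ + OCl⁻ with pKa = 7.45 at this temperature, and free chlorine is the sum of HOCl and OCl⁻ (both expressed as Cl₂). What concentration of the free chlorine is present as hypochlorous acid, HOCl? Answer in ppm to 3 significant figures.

[OCl⁻]/[HOCl] = 10^(pH − pKa) = 10^(6.81 − 7.45) = 10^-0.64 = 0.2291.
Fraction as HOCl = 1 / (1 + 0.2291) = 0.8136.
HOCl = 0.8136 × 2.96 ppm = 2.408 ppm.

2.41 ppm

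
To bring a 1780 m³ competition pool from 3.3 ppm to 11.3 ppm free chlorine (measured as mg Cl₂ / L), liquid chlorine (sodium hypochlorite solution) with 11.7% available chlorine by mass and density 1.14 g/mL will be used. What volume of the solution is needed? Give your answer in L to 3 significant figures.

107 L

Volume: 1780 m³ = 1,780,000 L.
Chlorine deficit: 11.3 − 3.3 = 8 ppm = 8 mg/L as Cl₂.
Cl₂ equivalent needed: 8 mg/L × 1,780,000 L = 14,240,000 mg = 14,240 g.
Product at 11.7% available chlorine: 14,240 / 0.117 = 121,700 g.
Volume at density 1.14 g/mL: 121,700 g ÷ 1.14 g/mL = 106,800 mL.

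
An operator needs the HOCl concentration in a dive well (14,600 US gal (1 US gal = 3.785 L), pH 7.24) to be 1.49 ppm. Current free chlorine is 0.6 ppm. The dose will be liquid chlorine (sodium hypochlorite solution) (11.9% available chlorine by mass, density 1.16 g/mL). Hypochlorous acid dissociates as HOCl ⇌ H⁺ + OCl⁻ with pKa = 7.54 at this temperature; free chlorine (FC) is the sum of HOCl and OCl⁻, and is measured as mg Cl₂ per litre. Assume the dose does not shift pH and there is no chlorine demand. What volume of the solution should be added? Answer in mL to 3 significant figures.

655 mL

Volume: 14,600 US gal × 3.785 L/gal = 55,261 L.
[OCl⁻]/[HOCl] = 10^(pH − pKa) = 10^(7.24 − 7.54) = 0.5012; fraction as HOCl = 1/(1 + 0.5012) = 0.6661.
Free chlorine required for 1.49 ppm HOCl: 1.49 / 0.6661 = 2.237 ppm.
FC to add: 2.237 − 0.6 = 1.637 mg/L as Cl₂.
Cl₂ equivalent: 1.637 mg/L × 55,261 L = 90.45 g.
Product at 11.9% available Cl: 90.45 / 0.119 = 760.1 g.
Volume: 760.1 g ÷ 1.16 g/mL = 655.2 mL.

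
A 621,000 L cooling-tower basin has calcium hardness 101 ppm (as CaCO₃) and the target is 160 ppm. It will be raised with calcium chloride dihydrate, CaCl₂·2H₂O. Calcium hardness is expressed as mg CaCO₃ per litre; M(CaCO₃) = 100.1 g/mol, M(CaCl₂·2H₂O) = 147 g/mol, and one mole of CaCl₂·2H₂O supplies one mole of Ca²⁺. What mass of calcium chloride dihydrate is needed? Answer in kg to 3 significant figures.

53.8 kg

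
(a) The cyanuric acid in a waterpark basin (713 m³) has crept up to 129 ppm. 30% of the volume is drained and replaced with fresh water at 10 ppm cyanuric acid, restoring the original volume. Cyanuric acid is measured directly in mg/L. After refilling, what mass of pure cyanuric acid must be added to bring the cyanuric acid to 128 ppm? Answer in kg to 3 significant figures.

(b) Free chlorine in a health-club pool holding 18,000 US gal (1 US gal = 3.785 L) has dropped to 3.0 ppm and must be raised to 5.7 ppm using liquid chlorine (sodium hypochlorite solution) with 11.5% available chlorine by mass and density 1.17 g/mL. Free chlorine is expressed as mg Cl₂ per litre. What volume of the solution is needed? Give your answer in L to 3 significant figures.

(a) 24.7 kg; (b) 1.37 L

(a) Volume: 713 m³ = 713,000 L.
(a) After draining 30% and refilling: 129 × 0.70 + 10 × 0.30 = 93.3 ppm.
(a) Deficit to target: 128 − 93.3 = 34.7 mg/L.
(a) Mass: 34.7 mg/L × 713,000 L = 24,740 g cyanuric acid.

(b) Volume: 18,000 US gal × 3.785 L/gal = 68,130 L.
(b) Chlorine deficit: 5.7 − 3.0 = 2.7 ppm = 2.7 mg/L as Cl₂.
(b) Cl₂ equivalent needed: 2.7 mg/L × 68,130 L = 184,000 mg = 184 g.
(b) Product at 11.5% available chlorine: 184 / 0.115 = 1600 g.
(b) Volume at density 1.17 g/mL: 1600 g ÷ 1.17 g/mL = 1367 mL.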